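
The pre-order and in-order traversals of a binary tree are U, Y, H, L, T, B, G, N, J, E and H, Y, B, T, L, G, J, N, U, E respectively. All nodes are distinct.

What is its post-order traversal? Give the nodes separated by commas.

The first element of pre-order is the root; it splits in-order into left and right subtrees.
Root U: left subtree has 8 nodes {H, Y, B, T, L, G, J, N}, right has 1 {E}.
  Root Y: left subtree has 1 node {H}, right has 6 {B, T, L, G, J, N}.
    Root L: left subtree has 2 nodes {B, T}, right has 3 {G, J, N}.
      Root T: left subtree has 1 node {B}, right has 0 { }.
      Root G: left subtree has 0 nodes { }, right has 2 {J, N}.
        Root N: left subtree has 1 node {J}, right has 0 { }.

H, B, T, J, N, G, L, Y, E, U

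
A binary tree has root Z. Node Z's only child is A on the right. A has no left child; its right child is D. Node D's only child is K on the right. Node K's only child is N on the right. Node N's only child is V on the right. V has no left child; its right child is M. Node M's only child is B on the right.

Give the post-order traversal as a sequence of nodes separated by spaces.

Post-order visits the left subtree, then the right subtree, then the node.
At Z: no left child.
At Z: go right to A.
  At A: no left child.
  At A: go right to D.
    At D: no left child.
    At D: go right to K.
      At K: no left child.
      At K: go right to N.
        At N: no left child.
        At N: go right to V.
          At V: no left child.
          At V: go right to M.
            At M: no left child.
            At M: go right to B.
              B is a leaf — visit B.
            Visit M.
          Visit V.
        Visit N.
      Visit K.
    Visit D.
  Visit A.
Visit Z.

B M V N K D A Z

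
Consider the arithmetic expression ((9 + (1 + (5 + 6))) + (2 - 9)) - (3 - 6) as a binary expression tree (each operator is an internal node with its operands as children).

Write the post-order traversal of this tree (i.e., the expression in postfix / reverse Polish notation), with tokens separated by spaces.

9 1 5 6 + + + 2 9 - + 3 6 - -

Post-order on an expression tree gives postfix notation: for each operator, emit left operand, right operand, then the operator.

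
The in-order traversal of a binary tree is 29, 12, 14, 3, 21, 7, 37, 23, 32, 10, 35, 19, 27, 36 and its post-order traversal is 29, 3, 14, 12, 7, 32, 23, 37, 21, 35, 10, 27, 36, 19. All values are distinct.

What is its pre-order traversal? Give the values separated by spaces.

19 10 21 12 29 14 3 37 7 23 32 35 36 27

The last element of post-order is the root; it splits in-order into left and right subtrees.
Root 19: left subtree has 11 nodes {29, 12, 14, 3, 21, 7, 37, 23, 32, 10, 35}, right has 2 {27, 36}.
  Root 10: left subtree has 9 nodes {29, 12, 14, 3, 21, 7, 37, 23, 32}, right has 1 {35}.
    Root 21: left subtree has 4 nodes {29, 12, 14, 3}, right has 4 {7, 37, 23, 32}.
      Root 12: left subtree has 1 node {29}, right has 2 {14, 3}.
        Root 14: left subtree has 0 nodes { }, right has 1 {3}.
      Root 37: left subtree has 1 node {7}, right has 2 {23, 32}.
        Root 23: left subtree has 0 nodes { }, right has 1 {32}.
  Root 36: left subtree has 1 node {27}, right has 0 { }.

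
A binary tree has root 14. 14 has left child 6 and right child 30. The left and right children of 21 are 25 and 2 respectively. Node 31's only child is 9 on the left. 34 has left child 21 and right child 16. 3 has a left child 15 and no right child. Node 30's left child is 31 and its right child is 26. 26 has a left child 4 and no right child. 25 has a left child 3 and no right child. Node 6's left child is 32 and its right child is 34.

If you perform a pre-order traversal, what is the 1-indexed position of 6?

Pre-order visits the node, then its left subtree, then its right subtree.
Visit 14.
At 14: go left to 6.
  Visit 6.
  At 6: go left to 32.
    32 is a leaf — visit 32.
  At 6: go right to 34.
    Visit 34.
    At 34: go left to 21.
      Visit 21.
      At 21: go left to 25.
        Visit 25.
        At 25: go left to 3.
          Visit 3.
          At 3: go left to 15.
            15 is a leaf — visit 15.
          At 3: no right child.
        At 25: no right child.
      At 21: go right to 2.
        2 is a leaf — visit 2.
    At 34: go right to 16.
      16 is a leaf — visit 16.
At 14: go right to 30.
  Visit 30.
  At 30: go left to 31.
    Visit 31.
    At 31: go left to 9.
      9 is a leaf — visit 9.
    At 31: no right child.
  At 30: go right to 26.
    Visit 26.
    At 26: go left to 4.
      4 is a leaf — visit 4.
    At 26: no right child.
Full pre-order sequence: 14, 6, 32, 34, 21, 25, 3, 15, 2, 16, 30, 31, 9, 26, 4.

2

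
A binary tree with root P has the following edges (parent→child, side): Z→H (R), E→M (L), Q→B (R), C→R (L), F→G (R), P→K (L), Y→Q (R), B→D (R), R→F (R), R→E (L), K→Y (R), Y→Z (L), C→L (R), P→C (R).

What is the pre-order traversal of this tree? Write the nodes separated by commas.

Pre-order visits the node, then its left subtree, then its right subtree.
Visit P.
At P: go left to K.
  Visit K.
  At K: no left child.
  At K: go right to Y.
    Visit Y.
    At Y: go left to Z.
      Visit Z.
      At Z: no left child.
      At Z: go right to H.
        H is a leaf — visit H.
    At Y: go right to Q.
      Visit Q.
      At Q: no left child.
      At Q: go right to B.
        Visit B.
        At B: no left child.
        At B: go right to D.
          D is a leaf — visit D.
At P: go right to C.
  Visit C.
  At C: go left to R.
    Visit R.
    At R: go left to E.
      Visit E.
      At E: go left to M.
        M is a leaf — visit M.
      At E: no right child.
    At R: go right to F.
      Visit F.
      At F: no left child.
      At F: go right to G.
        G is a leaf — visit G.
  At C: go right to L.
    L is a leaf — visit L.

P, K, Y, Z, H, Q, B, D, C, R, E, M, F, G, L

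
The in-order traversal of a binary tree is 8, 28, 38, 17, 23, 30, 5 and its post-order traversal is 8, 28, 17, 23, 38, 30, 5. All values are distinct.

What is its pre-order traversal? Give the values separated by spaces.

The last element of post-order is the root; it splits in-order into left and right subtrees.
Root 5: left subtree has 6 nodes {8, 28, 38, 17, 23, 30}, right has 0 { }.
  Root 30: left subtree has 5 nodes {8, 28, 38, 17, 23}, right has 0 { }.
    Root 38: left subtree has 2 nodes {8, 28}, right has 2 {17, 23}.
      Root 28: left subtree has 1 node {8}, right has 0 { }.
      Root 23: left subtree has 1 node {17}, right has 0 { }.

5 30 38 28 8 23 17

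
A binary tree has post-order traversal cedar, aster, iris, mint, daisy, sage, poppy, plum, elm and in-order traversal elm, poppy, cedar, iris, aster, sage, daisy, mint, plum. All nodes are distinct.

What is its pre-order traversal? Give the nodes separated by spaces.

The last element of post-order is the root; it splits in-order into left and right subtrees.
Root elm: left subtree has 0 nodes { }, right has 8 {poppy, cedar, iris, aster, sage, daisy, mint, plum}.
  Root plum: left subtree has 7 nodes {poppy, cedar, iris, aster, sage, daisy, mint}, right has 0 { }.
    Root poppy: left subtree has 0 nodes { }, right has 6 {cedar, iris, aster, sage, daisy, mint}.
      Root sage: left subtree has 3 nodes {cedar, iris, aster}, right has 2 {daisy, mint}.
        Root iris: left subtree has 1 node {cedar}, right has 1 {aster}.
        Root daisy: left subtree has 0 nodes { }, right has 1 {mint}.

elm plum poppy sage iris cedar aster daisy mint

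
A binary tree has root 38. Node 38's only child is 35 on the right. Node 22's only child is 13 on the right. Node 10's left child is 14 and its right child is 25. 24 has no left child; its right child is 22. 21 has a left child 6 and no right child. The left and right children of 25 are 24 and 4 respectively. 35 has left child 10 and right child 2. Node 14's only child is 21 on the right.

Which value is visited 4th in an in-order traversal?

21

In-order visits the left subtree, then the node, then the right subtree.
At 38: no left child.
Visit 38.
At 38: go right to 35.
  At 35: go left to 10.
    At 10: go left to 14.
      At 14: no left child.
      Visit 14.
      At 14: go right to 21.
        At 21: go left to 6.
          6 is a leaf — visit 6.
        Visit 21.
        At 21: no right child.
    Visit 10.
    At 10: go right to 25.
      At 25: go left to 24.
        At 24: no left child.
        Visit 24.
        At 24: go right to 22.
          At 22: no left child.
          Visit 22.
          At 22: go right to 13.
            13 is a leaf — visit 13.
      Visit 25.
      At 25: go right to 4.
        4 is a leaf — visit 4.
  Visit 35.
  At 35: go right to 2.
    2 is a leaf — visit 2.
Full in-order sequence: 38, 14, 6, 21, 10, 24, 22, 13, 25, 4, 35, 2.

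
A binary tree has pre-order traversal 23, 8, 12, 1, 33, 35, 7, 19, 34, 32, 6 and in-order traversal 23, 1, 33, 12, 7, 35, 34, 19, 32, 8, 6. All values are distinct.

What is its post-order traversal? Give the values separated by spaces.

33 1 7 34 32 19 35 12 6 8 23

The first element of pre-order is the root; it splits in-order into left and right subtrees.
Root 23: left subtree has 0 nodes { }, right has 10 {1, 33, 12, 7, 35, 34, 19, 32, 8, 6}.
  Root 8: left subtree has 8 nodes {1, 33, 12, 7, 35, 34, 19, 32}, right has 1 {6}.
    Root 12: left subtree has 2 nodes {1, 33}, right has 5 {7, 35, 34, 19, 32}.
      Root 1: left subtree has 0 nodes { }, right has 1 {33}.
      Root 35: left subtree has 1 node {7}, right has 3 {34, 19, 32}.
        Root 19: left subtree has 1 node {34}, right has 1 {32}.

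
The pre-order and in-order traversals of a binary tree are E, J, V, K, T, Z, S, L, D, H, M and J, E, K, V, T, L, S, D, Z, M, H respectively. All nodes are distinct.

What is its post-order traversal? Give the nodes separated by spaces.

J K L D S M H Z T V E

The first element of pre-order is the root; it splits in-order into left and right subtrees.
Root E: left subtree has 1 node {J}, right has 9 {K, V, T, L, S, D, Z, M, H}.
  Root V: left subtree has 1 node {K}, right has 7 {T, L, S, D, Z, M, H}.
    Root T: left subtree has 0 nodes { }, right has 6 {L, S, D, Z, M, H}.
      Root Z: left subtree has 3 nodes {L, S, D}, right has 2 {M, H}.
        Root S: left subtree has 1 node {L}, right has 1 {D}.
        Root H: left subtree has 1 node {M}, right has 0 { }.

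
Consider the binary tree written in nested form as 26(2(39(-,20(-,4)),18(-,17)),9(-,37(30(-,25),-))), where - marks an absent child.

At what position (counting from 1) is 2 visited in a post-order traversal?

Post-order visits the left subtree, then the right subtree, then the node.
At 26: go left to 2.
  At 2: go left to 39.
    At 39: no left child.
    At 39: go right to 20.
      At 20: no left child.
      At 20: go right to 4.
        4 is a leaf — visit 4.
      Visit 20.
    Visit 39.
  At 2: go right to 18.
    At 18: no left child.
    At 18: go right to 17.
      17 is a leaf — visit 17.
    Visit 18.
  Visit 2.
At 26: go right to 9.
  At 9: no left child.
  At 9: go right to 37.
    At 37: go left to 30.
      At 30: no left child.
      At 30: go right to 25.
        25 is a leaf — visit 25.
      Visit 30.
    At 37: no right child.
    Visit 37.
  Visit 9.
Visit 26.
Full post-order sequence: 4, 20, 39, 17, 18, 2, 25, 30, 37, 9, 26.

6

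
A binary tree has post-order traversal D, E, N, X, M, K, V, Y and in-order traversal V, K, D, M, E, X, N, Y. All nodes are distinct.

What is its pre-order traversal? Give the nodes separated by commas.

The last element of post-order is the root; it splits in-order into left and right subtrees.
Root Y: left subtree has 7 nodes {V, K, D, M, E, X, N}, right has 0 { }.
  Root V: left subtree has 0 nodes { }, right has 6 {K, D, M, E, X, N}.
    Root K: left subtree has 0 nodes { }, right has 5 {D, M, E, X, N}.
      Root M: left subtree has 1 node {D}, right has 3 {E, X, N}.
        Root X: left subtree has 1 node {E}, right has 1 {N}.

Y, V, K, M, D, X, E, N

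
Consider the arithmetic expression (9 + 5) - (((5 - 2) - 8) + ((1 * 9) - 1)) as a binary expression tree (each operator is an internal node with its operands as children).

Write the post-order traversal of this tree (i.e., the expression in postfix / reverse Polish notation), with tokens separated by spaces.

9 5 + 5 2 - 8 - 1 9 * 1 - + -

Post-order on an expression tree gives postfix notation: for each operator, emit left operand, right operand, then the operator.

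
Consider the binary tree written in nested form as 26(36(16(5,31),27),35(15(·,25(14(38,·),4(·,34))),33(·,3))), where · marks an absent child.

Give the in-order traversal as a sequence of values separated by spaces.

In-order visits the left subtree, then the node, then the right subtree.
At 26: go left to 36.
  At 36: go left to 16.
    At 16: go left to 5.
      5 is a leaf — visit 5.
    Visit 16.
    At 16: go right to 31.
      31 is a leaf — visit 31.
  Visit 36.
  At 36: go right to 27.
    27 is a leaf — visit 27.
Visit 26.
At 26: go right to 35.
  At 35: go left to 15.
    At 15: no left child.
    Visit 15.
    At 15: go right to 25.
      At 25: go left to 14.
        At 14: go left to 38.
          38 is a leaf — visit 38.
        Visit 14.
        At 14: no right child.
      Visit 25.
      At 25: go right to 4.
        At 4: no left child.
        Visit 4.
        At 4: go right to 34.
          34 is a leaf — visit 34.
  Visit 35.
  At 35: go right to 33.
    At 33: no left child.
    Visit 33.
    At 33: go right to 3.
      3 is a leaf — visit 3.

5 16 31 36 27 26 15 38 14 25 4 34 35 33 3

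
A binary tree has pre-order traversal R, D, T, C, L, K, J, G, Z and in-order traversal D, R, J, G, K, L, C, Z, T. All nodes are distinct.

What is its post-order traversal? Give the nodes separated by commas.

D, G, J, K, L, Z, C, T, R

The first element of pre-order is the root; it splits in-order into left and right subtrees.
Root R: left subtree has 1 node {D}, right has 7 {J, G, K, L, C, Z, T}.
  Root T: left subtree has 6 nodes {J, G, K, L, C, Z}, right has 0 { }.
    Root C: left subtree has 4 nodes {J, G, K, L}, right has 1 {Z}.
      Root L: left subtree has 3 nodes {J, G, K}, right has 0 { }.
        Root K: left subtree has 2 nodes {J, G}, right has 0 { }.
          Root J: left subtree has 0 nodes { }, right has 1 {G}.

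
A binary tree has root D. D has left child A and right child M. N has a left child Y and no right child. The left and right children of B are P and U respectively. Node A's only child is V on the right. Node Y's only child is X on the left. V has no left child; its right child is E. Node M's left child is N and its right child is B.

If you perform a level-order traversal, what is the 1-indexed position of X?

Level-order visits nodes level by level from the root, left to right within each level.
Level 0: D
Level 1: A, M
Level 2: V, N, B
Level 3: E, Y, P, U
Level 4: X
Full level-order sequence: D, A, M, V, N, B, E, Y, P, U, X.

11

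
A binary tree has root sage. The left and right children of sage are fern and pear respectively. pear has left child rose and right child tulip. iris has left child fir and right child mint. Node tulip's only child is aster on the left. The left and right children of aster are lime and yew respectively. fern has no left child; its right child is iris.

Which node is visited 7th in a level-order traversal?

fir

Level-order visits nodes level by level from the root, left to right within each level.
Level 0: sage
Level 1: fern, pear
Level 2: iris, rose, tulip
Level 3: fir, mint, aster
Level 4: lime, yew
Full level-order sequence: sage, fern, pear, iris, rose, tulip, fir, mint, aster, lime, yew.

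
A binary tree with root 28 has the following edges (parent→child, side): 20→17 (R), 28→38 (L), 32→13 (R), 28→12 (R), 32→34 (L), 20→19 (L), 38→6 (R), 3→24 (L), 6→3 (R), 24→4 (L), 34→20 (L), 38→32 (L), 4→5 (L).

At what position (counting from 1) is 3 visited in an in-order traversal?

In-order visits the left subtree, then the node, then the right subtree.
At 28: go left to 38.
  At 38: go left to 32.
    At 32: go left to 34.
      At 34: go left to 20.
        At 20: go left to 19.
          19 is a leaf — visit 19.
        Visit 20.
        At 20: go right to 17.
          17 is a leaf — visit 17.
      Visit 34.
      At 34: no right child.
    Visit 32.
    At 32: go right to 13.
      13 is a leaf — visit 13.
  Visit 38.
  At 38: go right to 6.
    At 6: no left child.
    Visit 6.
    At 6: go right to 3.
      At 3: go left to 24.
        At 24: go left to 4.
          At 4: go left to 5.
            5 is a leaf — visit 5.
          Visit 4.
          At 4: no right child.
        Visit 24.
        At 24: no right child.
      Visit 3.
      At 3: no right child.
Visit 28.
At 28: go right to 12.
  12 is a leaf — visit 12.
Full in-order sequence: 19, 20, 17, 34, 32, 13, 38, 6, 5, 4, 24, 3, 28, 12.

12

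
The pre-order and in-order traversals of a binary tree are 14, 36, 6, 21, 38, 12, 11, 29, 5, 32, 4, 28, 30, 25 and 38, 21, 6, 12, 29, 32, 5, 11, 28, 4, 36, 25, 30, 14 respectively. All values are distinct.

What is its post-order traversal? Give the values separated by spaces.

The first element of pre-order is the root; it splits in-order into left and right subtrees.
Root 14: left subtree has 13 nodes {38, 21, 6, 12, 29, 32, 5, 11, 28, 4, 36, 25, 30}, right has 0 { }.
  Root 36: left subtree has 10 nodes {38, 21, 6, 12, 29, 32, 5, 11, 28, 4}, right has 2 {25, 30}.
    Root 6: left subtree has 2 nodes {38, 21}, right has 7 {12, 29, 32, 5, 11, 28, 4}.
      Root 21: left subtree has 1 node {38}, right has 0 { }.
      Root 12: left subtree has 0 nodes { }, right has 6 {29, 32, 5, 11, 28, 4}.
        Root 11: left subtree has 3 nodes {29, 32, 5}, right has 2 {28, 4}.
          Root 29: left subtree has 0 nodes { }, right has 2 {32, 5}.
            Root 5: left subtree has 1 node {32}, right has 0 { }.
          Root 4: left subtree has 1 node {28}, right has 0 { }.
    Root 30: left subtree has 1 node {25}, right has 0 { }.

38 21 32 5 29 28 4 11 12 6 25 30 36 14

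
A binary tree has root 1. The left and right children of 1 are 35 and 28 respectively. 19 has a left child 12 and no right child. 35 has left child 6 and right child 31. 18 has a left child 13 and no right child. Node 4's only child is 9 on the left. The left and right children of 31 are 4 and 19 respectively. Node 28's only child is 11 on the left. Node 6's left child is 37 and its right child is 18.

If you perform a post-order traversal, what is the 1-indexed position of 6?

Post-order visits the left subtree, then the right subtree, then the node.
At 1: go left to 35.
  At 35: go left to 6.
    At 6: go left to 37.
      37 is a leaf — visit 37.
    At 6: go right to 18.
      At 18: go left to 13.
        13 is a leaf — visit 13.
      At 18: no right child.
      Visit 18.
    Visit 6.
  At 35: go right to 31.
    At 31: go left to 4.
      At 4: go left to 9.
        9 is a leaf — visit 9.
      At 4: no right child.
      Visit 4.
    At 31: go right to 19.
      At 19: go left to 12.
        12 is a leaf — visit 12.
      At 19: no right child.
      Visit 19.
    Visit 31.
  Visit 35.
At 1: go right to 28.
  At 28: go left to 11.
    11 is a leaf — visit 11.
  At 28: no right child.
  Visit 28.
Visit 1.
Full post-order sequence: 37, 13, 18, 6, 9, 4, 12, 19, 31, 35, 11, 28, 1.

4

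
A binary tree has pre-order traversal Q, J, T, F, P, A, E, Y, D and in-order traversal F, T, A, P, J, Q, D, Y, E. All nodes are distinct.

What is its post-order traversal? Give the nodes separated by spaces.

The first element of pre-order is the root; it splits in-order into left and right subtrees.
Root Q: left subtree has 5 nodes {F, T, A, P, J}, right has 3 {D, Y, E}.
  Root J: left subtree has 4 nodes {F, T, A, P}, right has 0 { }.
    Root T: left subtree has 1 node {F}, right has 2 {A, P}.
      Root P: left subtree has 1 node {A}, right has 0 { }.
  Root E: left subtree has 2 nodes {D, Y}, right has 0 { }.
    Root Y: left subtree has 1 node {D}, right has 0 { }.

F A P T J D Y E Q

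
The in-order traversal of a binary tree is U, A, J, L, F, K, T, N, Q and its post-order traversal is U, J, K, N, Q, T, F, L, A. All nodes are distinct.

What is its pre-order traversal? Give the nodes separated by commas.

The last element of post-order is the root; it splits in-order into left and right subtrees.
Root A: left subtree has 1 node {U}, right has 7 {J, L, F, K, T, N, Q}.
  Root L: left subtree has 1 node {J}, right has 5 {F, K, T, N, Q}.
    Root F: left subtree has 0 nodes { }, right has 4 {K, T, N, Q}.
      Root T: left subtree has 1 node {K}, right has 2 {N, Q}.
        Root Q: left subtree has 1 node {N}, right has 0 { }.

A, U, L, J, F, T, K, Q, N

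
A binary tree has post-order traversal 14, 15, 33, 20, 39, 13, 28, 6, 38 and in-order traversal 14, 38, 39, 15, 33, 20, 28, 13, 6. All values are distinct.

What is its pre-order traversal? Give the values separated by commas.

38, 14, 6, 28, 39, 20, 33, 15, 13

The last element of post-order is the root; it splits in-order into left and right subtrees.
Root 38: left subtree has 1 node {14}, right has 7 {39, 15, 33, 20, 28, 13, 6}.
  Root 6: left subtree has 6 nodes {39, 15, 33, 20, 28, 13}, right has 0 { }.
    Root 28: left subtree has 4 nodes {39, 15, 33, 20}, right has 1 {13}.
      Root 39: left subtree has 0 nodes { }, right has 3 {15, 33, 20}.
        Root 20: left subtree has 2 nodes {15, 33}, right has 0 { }.
          Root 33: left subtree has 1 node {15}, right has 0 { }.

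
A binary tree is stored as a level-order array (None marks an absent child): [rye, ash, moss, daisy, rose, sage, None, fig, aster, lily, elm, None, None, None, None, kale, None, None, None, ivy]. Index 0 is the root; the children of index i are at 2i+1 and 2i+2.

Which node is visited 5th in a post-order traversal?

Post-order visits the left subtree, then the right subtree, then the node.
At rye: go left to ash.
  At ash: go left to daisy.
    At daisy: go left to fig.
      At fig: go left to kale.
        kale is a leaf — visit kale.
      At fig: no right child.
      Visit fig.
    At daisy: go right to aster.
      aster is a leaf — visit aster.
    Visit daisy.
  At ash: go right to rose.
    At rose: go left to lily.
      At lily: go left to ivy.
        ivy is a leaf — visit ivy.
      At lily: no right child.
      Visit lily.
    At rose: go right to elm.
      elm is a leaf — visit elm.
    Visit rose.
  Visit ash.
At rye: go right to moss.
  At moss: go left to sage.
    sage is a leaf — visit sage.
  At moss: no right child.
  Visit moss.
Visit rye.
Full post-order sequence: kale, fig, aster, daisy, ivy, lily, elm, rose, ash, sage, moss, rye.

ivy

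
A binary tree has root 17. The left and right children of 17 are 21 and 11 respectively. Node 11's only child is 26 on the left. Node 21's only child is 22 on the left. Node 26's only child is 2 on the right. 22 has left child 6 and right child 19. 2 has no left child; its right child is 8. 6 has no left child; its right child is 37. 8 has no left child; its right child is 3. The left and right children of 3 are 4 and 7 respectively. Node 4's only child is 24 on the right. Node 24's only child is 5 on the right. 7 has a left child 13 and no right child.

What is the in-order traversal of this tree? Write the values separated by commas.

In-order visits the left subtree, then the node, then the right subtree.
At 17: go left to 21.
  At 21: go left to 22.
    At 22: go left to 6.
      At 6: no left child.
      Visit 6.
      At 6: go right to 37.
        37 is a leaf — visit 37.
    Visit 22.
    At 22: go right to 19.
      19 is a leaf — visit 19.
  Visit 21.
  At 21: no right child.
Visit 17.
At 17: go right to 11.
  At 11: go left to 26.
    At 26: no left child.
    Visit 26.
    At 26: go right to 2.
      At 2: no left child.
      Visit 2.
      At 2: go right to 8.
        At 8: no left child.
        Visit 8.
        At 8: go right to 3.
          At 3: go left to 4.
            At 4: no left child.
            Visit 4.
            At 4: go right to 24.
              At 24: no left child.
              Visit 24.
              At 24: go right to 5.
                5 is a leaf — visit 5.
          Visit 3.
          At 3: go right to 7.
            At 7: go left to 13.
              13 is a leaf — visit 13.
            Visit 7.
            At 7: no right child.
  Visit 11.
  At 11: no right child.

6, 37, 22, 19, 21, 17, 26, 2, 8, 4, 24, 5, 3, 13, 7, 11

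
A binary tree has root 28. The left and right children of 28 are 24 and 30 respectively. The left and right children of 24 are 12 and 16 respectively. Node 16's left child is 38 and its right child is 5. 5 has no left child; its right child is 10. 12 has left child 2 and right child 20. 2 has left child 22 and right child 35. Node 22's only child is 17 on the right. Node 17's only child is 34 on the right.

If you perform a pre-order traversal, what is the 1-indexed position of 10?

13

Pre-order visits the node, then its left subtree, then its right subtree.
Visit 28.
At 28: go left to 24.
  Visit 24.
  At 24: go left to 12.
    Visit 12.
    At 12: go left to 2.
      Visit 2.
      At 2: go left to 22.
        Visit 22.
        At 22: no left child.
        At 22: go right to 17.
          Visit 17.
          At 17: no left child.
          At 17: go right to 34.
            34 is a leaf — visit 34.
      At 2: go right to 35.
        35 is a leaf — visit 35.
    At 12: go right to 20.
      20 is a leaf — visit 20.
  At 24: go right to 16.
    Visit 16.
    At 16: go left to 38.
      38 is a leaf — visit 38.
    At 16: go right to 5.
      Visit 5.
      At 5: no left child.
      At 5: go right to 10.
        10 is a leaf — visit 10.
At 28: go right to 30.
  30 is a leaf — visit 30.
Full pre-order sequence: 28, 24, 12, 2, 22, 17, 34, 35, 20, 16, 38, 5, 10, 30.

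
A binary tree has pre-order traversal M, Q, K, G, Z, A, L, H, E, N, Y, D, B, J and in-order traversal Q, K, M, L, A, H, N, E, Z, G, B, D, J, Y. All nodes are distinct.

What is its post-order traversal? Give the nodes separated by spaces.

The first element of pre-order is the root; it splits in-order into left and right subtrees.
Root M: left subtree has 2 nodes {Q, K}, right has 11 {L, A, H, N, E, Z, G, B, D, J, Y}.
  Root Q: left subtree has 0 nodes { }, right has 1 {K}.
  Root G: left subtree has 6 nodes {L, A, H, N, E, Z}, right has 4 {B, D, J, Y}.
    Root Z: left subtree has 5 nodes {L, A, H, N, E}, right has 0 { }.
      Root A: left subtree has 1 node {L}, right has 3 {H, N, E}.
        Root H: left subtree has 0 nodes { }, right has 2 {N, E}.
          Root E: left subtree has 1 node {N}, right has 0 { }.
    Root Y: left subtree has 3 nodes {B, D, J}, right has 0 { }.
      Root D: left subtree has 1 node {B}, right has 1 {J}.

K Q L N E H A Z B J D Y G M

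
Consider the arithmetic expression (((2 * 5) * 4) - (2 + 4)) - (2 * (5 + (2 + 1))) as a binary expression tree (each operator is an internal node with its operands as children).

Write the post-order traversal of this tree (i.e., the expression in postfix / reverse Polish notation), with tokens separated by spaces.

Post-order on an expression tree gives postfix notation: for each operator, emit left operand, right operand, then the operator.

2 5 * 4 * 2 4 + - 2 5 2 1 + + * -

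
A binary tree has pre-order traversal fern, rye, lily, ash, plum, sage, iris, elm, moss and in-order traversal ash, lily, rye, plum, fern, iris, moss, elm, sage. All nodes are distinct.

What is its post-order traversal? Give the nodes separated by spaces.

ash lily plum rye moss elm iris sage fern

The first element of pre-order is the root; it splits in-order into left and right subtrees.
Root fern: left subtree has 4 nodes {ash, lily, rye, plum}, right has 4 {iris, moss, elm, sage}.
  Root rye: left subtree has 2 nodes {ash, lily}, right has 1 {plum}.
    Root lily: left subtree has 1 node {ash}, right has 0 { }.
  Root sage: left subtree has 3 nodes {iris, moss, elm}, right has 0 { }.
    Root iris: left subtree has 0 nodes { }, right has 2 {moss, elm}.
      Root elm: left subtree has 1 node {moss}, right has 0 { }.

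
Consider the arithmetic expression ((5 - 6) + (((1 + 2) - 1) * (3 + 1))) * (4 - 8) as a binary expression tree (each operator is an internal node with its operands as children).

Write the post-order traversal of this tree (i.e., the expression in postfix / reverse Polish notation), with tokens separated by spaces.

5 6 - 1 2 + 1 - 3 1 + * + 4 8 - *

Post-order on an expression tree gives postfix notation: for each operator, emit left operand, right operand, then the operator.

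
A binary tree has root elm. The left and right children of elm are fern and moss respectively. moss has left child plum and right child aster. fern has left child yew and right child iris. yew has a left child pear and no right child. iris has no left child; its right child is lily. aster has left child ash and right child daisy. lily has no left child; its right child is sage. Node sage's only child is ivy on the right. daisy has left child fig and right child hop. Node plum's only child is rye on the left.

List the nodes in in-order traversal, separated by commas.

In-order visits the left subtree, then the node, then the right subtree.
At elm: go left to fern.
  At fern: go left to yew.
    At yew: go left to pear.
      pear is a leaf — visit pear.
    Visit yew.
    At yew: no right child.
  Visit fern.
  At fern: go right to iris.
    At iris: no left child.
    Visit iris.
    At iris: go right to lily.
      At lily: no left child.
      Visit lily.
      At lily: go right to sage.
        At sage: no left child.
        Visit sage.
        At sage: go right to ivy.
          ivy is a leaf — visit ivy.
Visit elm.
At elm: go right to moss.
  At moss: go left to plum.
    At plum: go left to rye.
      rye is a leaf — visit rye.
    Visit plum.
    At plum: no right child.
  Visit moss.
  At moss: go right to aster.
    At aster: go left to ash.
      ash is a leaf — visit ash.
    Visit aster.
    At aster: go right to daisy.
      At daisy: go left to fig.
        fig is a leaf — visit fig.
      Visit daisy.
      At daisy: go right to hop.
        hop is a leaf — visit hop.

pear, yew, fern, iris, lily, sage, ivy, elm, rye, plum, moss, ash, aster, fig, daisy, hop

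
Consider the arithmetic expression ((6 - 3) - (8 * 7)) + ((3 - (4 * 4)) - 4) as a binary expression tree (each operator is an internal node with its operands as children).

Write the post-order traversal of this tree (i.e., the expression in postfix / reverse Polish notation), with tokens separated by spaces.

Post-order on an expression tree gives postfix notation: for each operator, emit left operand, right operand, then the operator.

6 3 - 8 7 * - 3 4 4 * - 4 - +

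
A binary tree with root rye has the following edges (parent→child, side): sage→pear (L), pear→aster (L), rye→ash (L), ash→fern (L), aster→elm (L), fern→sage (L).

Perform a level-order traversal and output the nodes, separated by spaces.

rye ash fern sage pear aster elm

Level-order visits nodes level by level from the root, left to right within each level.
Level 0: rye
Level 1: ash
Level 2: fern
Level 3: sage
Level 4: pear
Level 5: aster
Level 6: elm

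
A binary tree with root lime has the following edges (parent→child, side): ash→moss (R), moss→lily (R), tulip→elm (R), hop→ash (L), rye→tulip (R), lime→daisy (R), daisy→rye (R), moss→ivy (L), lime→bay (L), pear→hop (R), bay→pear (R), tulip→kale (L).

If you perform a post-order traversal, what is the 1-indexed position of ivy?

1

Post-order visits the left subtree, then the right subtree, then the node.
At lime: go left to bay.
  At bay: no left child.
  At bay: go right to pear.
    At pear: no left child.
    At pear: go right to hop.
      At hop: go left to ash.
        At ash: no left child.
        At ash: go right to moss.
          At moss: go left to ivy.
            ivy is a leaf — visit ivy.
          At moss: go right to lily.
            lily is a leaf — visit lily.
          Visit moss.
        Visit ash.
      At hop: no right child.
      Visit hop.
    Visit pear.
  Visit bay.
At lime: go right to daisy.
  At daisy: no left child.
  At daisy: go right to rye.
    At rye: no left child.
    At rye: go right to tulip.
      At tulip: go left to kale.
        kale is a leaf — visit kale.
      At tulip: go right to elm.
        elm is a leaf — visit elm.
      Visit tulip.
    Visit rye.
  Visit daisy.
Visit lime.
Full post-order sequence: ivy, lily, moss, ash, hop, pear, bay, kale, elm, tulip, rye, daisy, lime.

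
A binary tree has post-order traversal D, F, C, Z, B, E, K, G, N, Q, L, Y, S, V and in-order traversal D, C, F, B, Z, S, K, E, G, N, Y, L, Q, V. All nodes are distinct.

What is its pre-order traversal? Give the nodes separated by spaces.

V S B C D F Z Y N G K E L Q

The last element of post-order is the root; it splits in-order into left and right subtrees.
Root V: left subtree has 13 nodes {D, C, F, B, Z, S, K, E, G, N, Y, L, Q}, right has 0 { }.
  Root S: left subtree has 5 nodes {D, C, F, B, Z}, right has 7 {K, E, G, N, Y, L, Q}.
    Root B: left subtree has 3 nodes {D, C, F}, right has 1 {Z}.
      Root C: left subtree has 1 node {D}, right has 1 {F}.
    Root Y: left subtree has 4 nodes {K, E, G, N}, right has 2 {L, Q}.
      Root N: left subtree has 3 nodes {K, E, G}, right has 0 { }.
        Root G: left subtree has 2 nodes {K, E}, right has 0 { }.
          Root K: left subtree has 0 nodes { }, right has 1 {E}.
      Root L: left subtree has 0 nodes { }, right has 1 {Q}.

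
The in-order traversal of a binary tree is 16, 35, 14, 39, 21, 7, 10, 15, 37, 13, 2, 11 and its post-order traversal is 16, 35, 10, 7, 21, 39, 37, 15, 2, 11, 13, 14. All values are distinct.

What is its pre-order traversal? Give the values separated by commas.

The last element of post-order is the root; it splits in-order into left and right subtrees.
Root 14: left subtree has 2 nodes {16, 35}, right has 9 {39, 21, 7, 10, 15, 37, 13, 2, 11}.
  Root 35: left subtree has 1 node {16}, right has 0 { }.
  Root 13: left subtree has 6 nodes {39, 21, 7, 10, 15, 37}, right has 2 {2, 11}.
    Root 15: left subtree has 4 nodes {39, 21, 7, 10}, right has 1 {37}.
      Root 39: left subtree has 0 nodes { }, right has 3 {21, 7, 10}.
        Root 21: left subtree has 0 nodes { }, right has 2 {7, 10}.
          Root 7: left subtree has 0 nodes { }, right has 1 {10}.
    Root 11: left subtree has 1 node {2}, right has 0 { }.

14, 35, 16, 13, 15, 39, 21, 7, 10, 37, 11, 2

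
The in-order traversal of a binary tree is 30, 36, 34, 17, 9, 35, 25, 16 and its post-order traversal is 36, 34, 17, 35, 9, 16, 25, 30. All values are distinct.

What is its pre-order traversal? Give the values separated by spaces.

The last element of post-order is the root; it splits in-order into left and right subtrees.
Root 30: left subtree has 0 nodes { }, right has 7 {36, 34, 17, 9, 35, 25, 16}.
  Root 25: left subtree has 5 nodes {36, 34, 17, 9, 35}, right has 1 {16}.
    Root 9: left subtree has 3 nodes {36, 34, 17}, right has 1 {35}.
      Root 17: left subtree has 2 nodes {36, 34}, right has 0 { }.
        Root 34: left subtree has 1 node {36}, right has 0 { }.

30 25 9 17 34 36 35 16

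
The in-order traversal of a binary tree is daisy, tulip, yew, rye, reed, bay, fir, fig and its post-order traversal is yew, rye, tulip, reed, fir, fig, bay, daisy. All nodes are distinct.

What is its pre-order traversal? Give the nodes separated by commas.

The last element of post-order is the root; it splits in-order into left and right subtrees.
Root daisy: left subtree has 0 nodes { }, right has 7 {tulip, yew, rye, reed, bay, fir, fig}.
  Root bay: left subtree has 4 nodes {tulip, yew, rye, reed}, right has 2 {fir, fig}.
    Root reed: left subtree has 3 nodes {tulip, yew, rye}, right has 0 { }.
      Root tulip: left subtree has 0 nodes { }, right has 2 {yew, rye}.
        Root rye: left subtree has 1 node {yew}, right has 0 { }.
    Root fig: left subtree has 1 node {fir}, right has 0 { }.

daisy, bay, reed, tulip, rye, yew, fig, fir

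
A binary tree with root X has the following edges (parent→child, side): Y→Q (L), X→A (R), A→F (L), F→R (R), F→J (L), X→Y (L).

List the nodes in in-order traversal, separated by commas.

In-order visits the left subtree, then the node, then the right subtree.
At X: go left to Y.
  At Y: go left to Q.
    Q is a leaf — visit Q.
  Visit Y.
  At Y: no right child.
Visit X.
At X: go right to A.
  At A: go left to F.
    At F: go left to J.
      J is a leaf — visit J.
    Visit F.
    At F: go right to R.
      R is a leaf — visit R.
  Visit A.
  At A: no right child.

Q, Y, X, J, F, R, A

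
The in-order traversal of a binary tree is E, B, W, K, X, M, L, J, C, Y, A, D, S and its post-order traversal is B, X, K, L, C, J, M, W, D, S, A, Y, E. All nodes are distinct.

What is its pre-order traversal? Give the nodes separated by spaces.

The last element of post-order is the root; it splits in-order into left and right subtrees.
Root E: left subtree has 0 nodes { }, right has 12 {B, W, K, X, M, L, J, C, Y, A, D, S}.
  Root Y: left subtree has 8 nodes {B, W, K, X, M, L, J, C}, right has 3 {A, D, S}.
    Root W: left subtree has 1 node {B}, right has 6 {K, X, M, L, J, C}.
      Root M: left subtree has 2 nodes {K, X}, right has 3 {L, J, C}.
        Root K: left subtree has 0 nodes { }, right has 1 {X}.
        Root J: left subtree has 1 node {L}, right has 1 {C}.
    Root A: left subtree has 0 nodes { }, right has 2 {D, S}.
      Root S: left subtree has 1 node {D}, right has 0 { }.

E Y W B M K X J L C A S D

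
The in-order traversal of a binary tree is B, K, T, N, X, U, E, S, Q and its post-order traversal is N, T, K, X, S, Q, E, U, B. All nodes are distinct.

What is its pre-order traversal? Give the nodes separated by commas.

The last element of post-order is the root; it splits in-order into left and right subtrees.
Root B: left subtree has 0 nodes { }, right has 8 {K, T, N, X, U, E, S, Q}.
  Root U: left subtree has 4 nodes {K, T, N, X}, right has 3 {E, S, Q}.
    Root X: left subtree has 3 nodes {K, T, N}, right has 0 { }.
      Root K: left subtree has 0 nodes { }, right has 2 {T, N}.
        Root T: left subtree has 0 nodes { }, right has 1 {N}.
    Root E: left subtree has 0 nodes { }, right has 2 {S, Q}.
      Root Q: left subtree has 1 node {S}, right has 0 { }.

B, U, X, K, T, N, E, Q, S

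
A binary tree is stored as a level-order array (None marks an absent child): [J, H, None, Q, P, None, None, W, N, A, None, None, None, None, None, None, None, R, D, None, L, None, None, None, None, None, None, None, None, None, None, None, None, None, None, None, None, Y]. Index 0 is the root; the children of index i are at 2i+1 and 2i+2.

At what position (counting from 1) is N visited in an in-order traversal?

In-order visits the left subtree, then the node, then the right subtree.
At J: go left to H.
  At H: go left to Q.
    At Q: go left to W.
      W is a leaf — visit W.
    Visit Q.
    At Q: go right to N.
      At N: go left to R.
        R is a leaf — visit R.
      Visit N.
      At N: go right to D.
        At D: go left to Y.
          Y is a leaf — visit Y.
        Visit D.
        At D: no right child.
  Visit H.
  At H: go right to P.
    At P: go left to A.
      At A: no left child.
      Visit A.
      At A: go right to L.
        L is a leaf — visit L.
    Visit P.
    At P: no right child.
Visit J.
At J: no right child.
Full in-order sequence: W, Q, R, N, Y, D, H, A, L, P, J.

4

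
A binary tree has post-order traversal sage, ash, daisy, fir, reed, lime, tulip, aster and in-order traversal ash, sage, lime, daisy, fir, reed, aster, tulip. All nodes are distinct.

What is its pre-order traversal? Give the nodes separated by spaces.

The last element of post-order is the root; it splits in-order into left and right subtrees.
Root aster: left subtree has 6 nodes {ash, sage, lime, daisy, fir, reed}, right has 1 {tulip}.
  Root lime: left subtree has 2 nodes {ash, sage}, right has 3 {daisy, fir, reed}.
    Root ash: left subtree has 0 nodes { }, right has 1 {sage}.
    Root reed: left subtree has 2 nodes {daisy, fir}, right has 0 { }.
      Root fir: left subtree has 1 node {daisy}, right has 0 { }.

aster lime ash sage reed fir daisy tulip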